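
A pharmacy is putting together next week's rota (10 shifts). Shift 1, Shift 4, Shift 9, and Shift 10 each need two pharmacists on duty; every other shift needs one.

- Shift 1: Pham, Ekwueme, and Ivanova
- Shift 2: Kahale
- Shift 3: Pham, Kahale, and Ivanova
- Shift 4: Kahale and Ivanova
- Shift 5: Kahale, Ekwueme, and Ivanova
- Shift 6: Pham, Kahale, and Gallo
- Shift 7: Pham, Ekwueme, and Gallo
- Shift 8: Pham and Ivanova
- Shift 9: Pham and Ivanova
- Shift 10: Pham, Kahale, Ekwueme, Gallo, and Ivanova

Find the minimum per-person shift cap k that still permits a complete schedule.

With 5 pharmacists and 14 worker-slots to fill, someone must work at least ⌈14/5⌉ = 3 shifts, so k ≥ 3.
k = 3 works: Shift 1→Pham+Ekwueme, Shift 2→Kahale, Shift 3→Kahale, Shift 4→Kahale+Ivanova, Shift 5→Ekwueme, Shift 6→Gallo, Shift 7→Ekwueme, Shift 8→Pham, Shift 9→Pham+Ivanova, Shift 10→Gallo+Ivanova.
Loads: Pham 3, Kahale 3, Ekwueme 3, Gallo 2, Ivanova 3 — all ≤ 3.

3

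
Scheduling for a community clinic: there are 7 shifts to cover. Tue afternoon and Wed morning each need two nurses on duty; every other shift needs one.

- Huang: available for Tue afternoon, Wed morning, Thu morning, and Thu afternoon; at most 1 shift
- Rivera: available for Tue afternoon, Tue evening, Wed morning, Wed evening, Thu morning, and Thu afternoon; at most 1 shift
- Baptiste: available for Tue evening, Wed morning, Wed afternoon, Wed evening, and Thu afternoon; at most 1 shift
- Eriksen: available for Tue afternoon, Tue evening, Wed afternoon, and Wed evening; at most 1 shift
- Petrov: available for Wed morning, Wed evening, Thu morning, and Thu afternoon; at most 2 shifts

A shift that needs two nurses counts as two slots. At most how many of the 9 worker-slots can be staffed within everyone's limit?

Total capacity across all nurses is 1+1+1+1+2 = 6, and 9 slots are needed, so at most 6 can be filled.
An assignment achieving 6: Tue afternoon→Huang+Rivera, Tue evening→Eriksen, Wed morning→Petrov, Wed afternoon→Baptiste, Thu morning→Petrov.
Loads: Huang 1/1, Rivera 1/1, Baptiste 1/1, Eriksen 1/1, Petrov 2/2.

6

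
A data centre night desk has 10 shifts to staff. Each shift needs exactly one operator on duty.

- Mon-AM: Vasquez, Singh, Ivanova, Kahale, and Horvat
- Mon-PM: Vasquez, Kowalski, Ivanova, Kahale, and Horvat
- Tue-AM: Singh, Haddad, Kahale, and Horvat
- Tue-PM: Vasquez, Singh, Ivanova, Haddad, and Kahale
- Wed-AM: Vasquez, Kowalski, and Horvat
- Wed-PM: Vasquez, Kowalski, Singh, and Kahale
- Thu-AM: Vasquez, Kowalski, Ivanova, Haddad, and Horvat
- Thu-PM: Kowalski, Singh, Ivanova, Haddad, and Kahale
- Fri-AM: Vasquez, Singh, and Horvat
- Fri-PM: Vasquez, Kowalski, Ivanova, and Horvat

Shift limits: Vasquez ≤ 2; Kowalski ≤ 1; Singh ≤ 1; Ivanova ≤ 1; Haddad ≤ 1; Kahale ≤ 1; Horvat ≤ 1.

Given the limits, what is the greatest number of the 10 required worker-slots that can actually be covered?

Total capacity across all operators is 2+1+1+1+1+1+1 = 8, and 10 slots are needed, so at most 8 can be filled.
An assignment achieving 8: Mon-AM→Kahale, Mon-PM→Horvat, Tue-AM→Singh, Tue-PM→Haddad, Wed-AM→Vasquez, Wed-PM→Kowalski, Fri-AM→Vasquez, Fri-PM→Ivanova.
Loads: Vasquez 2/2, Kowalski 1/1, Singh 1/1, Ivanova 1/1, Haddad 1/1, Kahale 1/1, Horvat 1/1.

8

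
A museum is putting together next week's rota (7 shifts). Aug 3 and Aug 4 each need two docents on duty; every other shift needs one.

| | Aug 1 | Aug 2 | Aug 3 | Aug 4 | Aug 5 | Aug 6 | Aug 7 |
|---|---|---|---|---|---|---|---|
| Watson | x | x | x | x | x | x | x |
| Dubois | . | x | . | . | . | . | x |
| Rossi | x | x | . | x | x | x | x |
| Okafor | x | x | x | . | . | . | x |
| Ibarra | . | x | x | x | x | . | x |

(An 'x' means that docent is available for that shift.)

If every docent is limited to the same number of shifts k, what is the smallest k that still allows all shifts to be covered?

2

With 5 docents and 9 worker-slots to fill, someone must work at least ⌈9/5⌉ = 2 shifts, so k ≥ 2.
k = 2 works: Aug 1→Watson, Aug 2→Dubois, Aug 3→Okafor+Ibarra, Aug 4→Rossi+Ibarra, Aug 5→Rossi, Aug 6→Watson, Aug 7→Dubois.
Loads: Watson 2, Dubois 2, Rossi 2, Okafor 1, Ibarra 2 — all ≤ 2.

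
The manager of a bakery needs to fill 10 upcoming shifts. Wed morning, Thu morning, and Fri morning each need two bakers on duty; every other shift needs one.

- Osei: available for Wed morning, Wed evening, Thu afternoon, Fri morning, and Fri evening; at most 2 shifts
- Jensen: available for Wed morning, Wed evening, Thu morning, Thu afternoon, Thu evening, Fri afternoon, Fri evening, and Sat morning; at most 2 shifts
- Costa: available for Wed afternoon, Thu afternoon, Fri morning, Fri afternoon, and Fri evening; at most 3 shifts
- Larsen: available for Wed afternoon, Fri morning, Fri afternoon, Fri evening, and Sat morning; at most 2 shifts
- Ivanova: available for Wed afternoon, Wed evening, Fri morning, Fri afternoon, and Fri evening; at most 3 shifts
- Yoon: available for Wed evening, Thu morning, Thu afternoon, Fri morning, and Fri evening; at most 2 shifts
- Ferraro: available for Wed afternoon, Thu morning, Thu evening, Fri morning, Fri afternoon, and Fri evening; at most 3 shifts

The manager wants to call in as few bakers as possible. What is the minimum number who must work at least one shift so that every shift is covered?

6

13 slots to fill and no one can take more than 3, so at least ⌈13/3⌉ = 5 bakers are needed.
No set of 5 bakers can cover every shift (each such set leaves at least one shift with no one available or exceeds a cap).
Osei, Jensen, Costa, Larsen, Ivanova, and Ferraro alone can cover everything: Wed morning→Osei+Jensen, Wed afternoon→Costa, Wed evening→Osei, Thu morning→Jensen+Ferraro, Thu afternoon→Costa, Thu evening→Ferraro, Fri morning→Ivanova+Ferraro, Fri afternoon→Costa, Fri evening→Larsen, Sat morning→Larsen.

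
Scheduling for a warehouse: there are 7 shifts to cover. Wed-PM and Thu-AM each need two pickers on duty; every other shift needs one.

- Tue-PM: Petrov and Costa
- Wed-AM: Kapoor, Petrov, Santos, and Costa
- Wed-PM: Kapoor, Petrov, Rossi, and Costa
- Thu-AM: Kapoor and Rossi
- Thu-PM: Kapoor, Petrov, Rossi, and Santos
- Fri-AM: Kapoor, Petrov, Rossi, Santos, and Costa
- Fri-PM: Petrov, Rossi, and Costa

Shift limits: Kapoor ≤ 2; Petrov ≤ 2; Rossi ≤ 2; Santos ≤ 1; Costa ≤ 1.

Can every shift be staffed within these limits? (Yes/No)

Total capacity is 2+2+2+1+1 = 8 but 9 worker-slots are needed — infeasible.

No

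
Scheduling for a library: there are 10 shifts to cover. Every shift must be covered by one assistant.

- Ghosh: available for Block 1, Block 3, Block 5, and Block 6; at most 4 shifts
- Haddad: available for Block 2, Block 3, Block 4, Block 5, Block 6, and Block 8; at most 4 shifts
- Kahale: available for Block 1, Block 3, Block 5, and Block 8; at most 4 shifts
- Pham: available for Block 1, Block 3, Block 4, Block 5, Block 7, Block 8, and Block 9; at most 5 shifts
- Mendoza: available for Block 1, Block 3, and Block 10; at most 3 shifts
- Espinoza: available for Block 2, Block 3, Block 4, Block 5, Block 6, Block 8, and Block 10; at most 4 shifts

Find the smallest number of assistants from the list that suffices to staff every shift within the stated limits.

10 slots to fill and no one can take more than 5, so at least ⌈10/5⌉ = 2 assistants are needed.
Any 2 assistants together have capacity at most 5+4 = 9 < 10 slots, so 2 can never suffice.
Ghosh, Pham, and Espinoza alone can cover everything: Block 1→Ghosh, Block 2→Espinoza, Block 3→Ghosh, Block 4→Pham, Block 5→Ghosh, Block 6→Ghosh, Block 7→Pham, Block 8→Pham, Block 9→Pham, Block 10→Espinoza.

3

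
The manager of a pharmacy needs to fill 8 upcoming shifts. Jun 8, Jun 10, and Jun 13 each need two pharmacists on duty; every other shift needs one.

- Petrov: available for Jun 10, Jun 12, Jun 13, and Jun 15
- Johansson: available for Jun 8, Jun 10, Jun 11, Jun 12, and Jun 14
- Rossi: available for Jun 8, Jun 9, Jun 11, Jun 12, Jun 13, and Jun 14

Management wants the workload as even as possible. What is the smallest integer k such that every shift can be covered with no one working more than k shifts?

With 3 pharmacists and 11 worker-slots to fill, someone must work at least ⌈11/3⌉ = 4 shifts, so k ≥ 4.
k = 4 works: Jun 8→Johansson+Rossi, Jun 9→Rossi, Jun 10→Petrov+Johansson, Jun 11→Johansson, Jun 12→Petrov, Jun 13→Petrov+Rossi, Jun 14→Johansson, Jun 15→Petrov.
Loads: Petrov 4, Johansson 4, Rossi 3 — all ≤ 4.

4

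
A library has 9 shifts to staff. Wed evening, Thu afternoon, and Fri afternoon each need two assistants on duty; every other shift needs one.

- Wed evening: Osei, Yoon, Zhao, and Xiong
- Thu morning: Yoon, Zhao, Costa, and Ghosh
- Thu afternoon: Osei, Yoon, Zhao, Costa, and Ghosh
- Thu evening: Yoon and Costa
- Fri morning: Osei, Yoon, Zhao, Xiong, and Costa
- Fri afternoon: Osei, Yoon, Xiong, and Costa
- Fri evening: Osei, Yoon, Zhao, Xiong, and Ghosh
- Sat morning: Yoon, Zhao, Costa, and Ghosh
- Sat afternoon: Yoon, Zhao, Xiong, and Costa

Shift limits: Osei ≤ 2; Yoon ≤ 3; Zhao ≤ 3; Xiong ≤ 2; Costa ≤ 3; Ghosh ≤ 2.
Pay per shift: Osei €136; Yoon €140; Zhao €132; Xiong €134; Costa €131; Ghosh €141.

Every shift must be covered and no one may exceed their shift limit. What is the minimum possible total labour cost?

Picking the cheapest available assistant for each shift independently would cost €1581, but that ignores the shift limits.
An optimal schedule: Wed evening→Xiong+Osei, Thu morning→Costa, Thu afternoon→Osei+Yoon, Thu evening→Costa, Fri morning→Zhao, Fri afternoon→Xiong+Yoon, Fri evening→Zhao, Sat morning→Costa, Sat afternoon→Zhao.
Total: 134 + 136 + 131 + 136 + 140 + 131 + 132 + 134 + 140 + 132 + 131 + 132 = €1609.

€1609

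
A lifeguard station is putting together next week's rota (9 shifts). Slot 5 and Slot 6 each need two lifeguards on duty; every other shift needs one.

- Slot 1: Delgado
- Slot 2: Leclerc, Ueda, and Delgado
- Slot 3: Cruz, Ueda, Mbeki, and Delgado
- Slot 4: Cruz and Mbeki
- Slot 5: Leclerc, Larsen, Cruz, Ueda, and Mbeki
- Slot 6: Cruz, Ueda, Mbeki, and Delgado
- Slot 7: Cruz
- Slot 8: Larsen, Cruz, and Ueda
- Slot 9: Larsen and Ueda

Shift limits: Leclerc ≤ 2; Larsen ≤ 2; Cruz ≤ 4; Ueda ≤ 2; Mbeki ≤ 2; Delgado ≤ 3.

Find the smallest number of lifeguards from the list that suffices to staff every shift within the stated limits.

4

11 slots to fill and no one can take more than 4, so at least ⌈11/4⌉ = 3 lifeguards are needed.
Any 3 lifeguards together have capacity at most 4+3+2 = 9 < 11 slots, so 3 can never suffice.
Leclerc, Larsen, Cruz, and Delgado alone can cover everything: Slot 1→Delgado, Slot 2→Leclerc, Slot 3→Delgado, Slot 4→Cruz, Slot 5→Leclerc+Cruz, Slot 6→Cruz+Delgado, Slot 7→Cruz, Slot 8→Larsen, Slot 9→Larsen.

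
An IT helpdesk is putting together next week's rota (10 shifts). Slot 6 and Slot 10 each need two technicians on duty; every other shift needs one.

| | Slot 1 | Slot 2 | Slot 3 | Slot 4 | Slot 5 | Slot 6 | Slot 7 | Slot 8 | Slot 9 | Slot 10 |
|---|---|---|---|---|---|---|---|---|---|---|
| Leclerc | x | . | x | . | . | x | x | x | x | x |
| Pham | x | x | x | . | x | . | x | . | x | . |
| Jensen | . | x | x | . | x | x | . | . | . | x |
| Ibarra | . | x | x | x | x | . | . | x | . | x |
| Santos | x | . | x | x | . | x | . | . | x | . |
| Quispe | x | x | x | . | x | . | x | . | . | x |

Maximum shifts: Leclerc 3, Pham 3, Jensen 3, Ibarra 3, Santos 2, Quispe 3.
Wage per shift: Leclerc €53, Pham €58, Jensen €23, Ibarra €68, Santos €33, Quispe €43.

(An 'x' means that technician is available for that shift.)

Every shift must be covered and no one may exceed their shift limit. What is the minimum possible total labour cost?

€481

Picking the cheapest available technician for each shift independently would cost €386, but that ignores the shift limits.
An optimal schedule: Slot 1→Quispe, Slot 2→Jensen, Slot 3→Pham, Slot 4→Santos, Slot 5→Jensen, Slot 6→Jensen+Santos, Slot 7→Quispe, Slot 8→Leclerc, Slot 9→Leclerc, Slot 10→Quispe+Leclerc.
Total: 43 + 23 + 58 + 33 + 23 + 23 + 33 + 43 + 53 + 53 + 43 + 53 = €481.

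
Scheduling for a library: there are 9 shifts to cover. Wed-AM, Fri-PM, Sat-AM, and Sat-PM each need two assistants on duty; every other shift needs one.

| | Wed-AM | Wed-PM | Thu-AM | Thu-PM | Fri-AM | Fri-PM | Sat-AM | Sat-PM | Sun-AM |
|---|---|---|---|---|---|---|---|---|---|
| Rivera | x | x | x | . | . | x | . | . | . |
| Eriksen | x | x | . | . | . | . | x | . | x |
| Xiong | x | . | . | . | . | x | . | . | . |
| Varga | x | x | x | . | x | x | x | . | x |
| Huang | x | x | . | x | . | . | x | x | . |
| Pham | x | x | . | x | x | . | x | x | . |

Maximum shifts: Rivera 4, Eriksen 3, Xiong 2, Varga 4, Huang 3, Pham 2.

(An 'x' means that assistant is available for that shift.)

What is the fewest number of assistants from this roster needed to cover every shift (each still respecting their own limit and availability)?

4

13 slots to fill and no one can take more than 4, so at least ⌈13/4⌉ = 4 assistants are needed.
Rivera, Varga, Huang, and Pham alone can cover everything: Wed-AM→Rivera+Pham, Wed-PM→Rivera, Thu-AM→Rivera, Thu-PM→Huang, Fri-AM→Varga, Fri-PM→Rivera+Varga, Sat-AM→Varga+Huang, Sat-PM→Huang+Pham, Sun-AM→Varga.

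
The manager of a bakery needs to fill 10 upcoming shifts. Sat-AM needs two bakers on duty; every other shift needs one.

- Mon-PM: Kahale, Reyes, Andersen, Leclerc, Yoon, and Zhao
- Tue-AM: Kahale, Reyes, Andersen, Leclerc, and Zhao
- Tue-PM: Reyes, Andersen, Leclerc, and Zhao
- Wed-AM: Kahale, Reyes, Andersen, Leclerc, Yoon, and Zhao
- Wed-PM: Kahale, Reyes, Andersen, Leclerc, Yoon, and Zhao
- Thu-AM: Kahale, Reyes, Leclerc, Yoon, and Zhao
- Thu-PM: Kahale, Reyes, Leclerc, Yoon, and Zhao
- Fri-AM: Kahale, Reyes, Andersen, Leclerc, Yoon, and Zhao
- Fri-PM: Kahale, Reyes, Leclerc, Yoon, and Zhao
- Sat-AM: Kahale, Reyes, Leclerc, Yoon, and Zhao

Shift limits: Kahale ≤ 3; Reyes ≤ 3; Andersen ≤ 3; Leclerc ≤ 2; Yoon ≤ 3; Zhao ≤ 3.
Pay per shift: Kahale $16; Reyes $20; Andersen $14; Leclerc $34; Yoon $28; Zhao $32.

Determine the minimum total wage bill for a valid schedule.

$206

Picking the cheapest available baker for each shift independently would cost $168, but that ignores the shift limits.
An optimal schedule: Mon-PM→Andersen, Tue-AM→Andersen, Tue-PM→Andersen, Wed-AM→Reyes, Wed-PM→Reyes, Thu-AM→Kahale, Thu-PM→Kahale, Fri-AM→Yoon, Fri-PM→Kahale, Sat-AM→Reyes+Yoon.
Total: 14 + 14 + 14 + 20 + 20 + 16 + 16 + 28 + 16 + 20 + 28 = $206.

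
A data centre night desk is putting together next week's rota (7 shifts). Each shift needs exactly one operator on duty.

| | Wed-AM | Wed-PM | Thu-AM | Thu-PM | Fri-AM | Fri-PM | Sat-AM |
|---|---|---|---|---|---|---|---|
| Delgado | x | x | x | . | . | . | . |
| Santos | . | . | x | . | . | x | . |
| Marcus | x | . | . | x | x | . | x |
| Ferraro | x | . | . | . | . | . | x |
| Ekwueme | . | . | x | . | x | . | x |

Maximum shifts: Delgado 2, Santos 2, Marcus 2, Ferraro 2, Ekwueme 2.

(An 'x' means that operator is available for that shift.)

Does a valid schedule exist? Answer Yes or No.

Wed-PM can only be covered by Delgado, so that assignment is forced.
Thu-PM can only be covered by Marcus, so that assignment is forced.
Fri-PM can only be covered by Santos, so that assignment is forced.
One valid schedule: Wed-AM→Delgado, Wed-PM→Delgado, Thu-AM→Santos, Thu-PM→Marcus, Fri-AM→Marcus, Fri-PM→Santos, Sat-AM→Ferraro.
Loads: Delgado 2/2, Santos 2/2, Marcus 2/2, Ferraro 1/2, Ekwueme 0/2 — all within limits.

Yes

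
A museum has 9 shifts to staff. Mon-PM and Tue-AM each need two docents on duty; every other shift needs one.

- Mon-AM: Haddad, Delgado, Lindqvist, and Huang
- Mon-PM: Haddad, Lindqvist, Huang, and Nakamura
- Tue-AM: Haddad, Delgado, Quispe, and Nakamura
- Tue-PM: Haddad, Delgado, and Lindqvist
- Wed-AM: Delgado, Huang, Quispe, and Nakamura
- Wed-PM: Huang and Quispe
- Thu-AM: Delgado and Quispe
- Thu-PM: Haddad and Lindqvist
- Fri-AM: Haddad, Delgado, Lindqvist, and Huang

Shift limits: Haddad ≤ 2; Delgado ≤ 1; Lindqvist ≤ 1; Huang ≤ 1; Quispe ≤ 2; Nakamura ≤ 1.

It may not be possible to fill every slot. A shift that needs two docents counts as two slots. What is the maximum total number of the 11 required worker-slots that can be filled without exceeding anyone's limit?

8

Total capacity across all docents is 2+1+1+1+2+1 = 8, and 11 slots are needed, so at most 8 can be filled.
An assignment achieving 8: Mon-AM→Lindqvist, Mon-PM→Nakamura, Tue-AM→Quispe, Tue-PM→Haddad, Wed-AM→Quispe, Wed-PM→Huang, Thu-AM→Delgado, Thu-PM→Haddad.
Loads: Haddad 2/2, Delgado 1/1, Lindqvist 1/1, Huang 1/1, Quispe 2/2, Nakamura 1/1.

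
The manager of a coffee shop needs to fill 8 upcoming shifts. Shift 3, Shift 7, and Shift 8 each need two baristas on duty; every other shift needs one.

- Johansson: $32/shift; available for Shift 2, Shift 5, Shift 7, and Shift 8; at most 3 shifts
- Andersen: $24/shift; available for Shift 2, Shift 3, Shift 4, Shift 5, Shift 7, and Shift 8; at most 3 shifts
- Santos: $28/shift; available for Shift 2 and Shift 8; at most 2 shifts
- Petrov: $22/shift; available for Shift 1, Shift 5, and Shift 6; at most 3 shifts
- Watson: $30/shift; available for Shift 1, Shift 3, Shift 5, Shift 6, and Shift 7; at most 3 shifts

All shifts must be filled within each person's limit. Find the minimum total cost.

Shift 3 can only be covered by Andersen and Watson, so that assignment is forced.
Shift 4 can only be covered by Andersen, so that assignment is forced.
Picking the cheapest available barista for each shift independently would cost $274, but that ignores the shift limits.
An optimal schedule: Shift 1→Petrov, Shift 2→Santos, Shift 3→Andersen+Watson, Shift 4→Andersen, Shift 5→Petrov, Shift 6→Petrov, Shift 7→Andersen+Watson, Shift 8→Santos+Johansson.
Total: 22 + 28 + 24 + 30 + 24 + 22 + 22 + 24 + 30 + 28 + 32 = $286.

$286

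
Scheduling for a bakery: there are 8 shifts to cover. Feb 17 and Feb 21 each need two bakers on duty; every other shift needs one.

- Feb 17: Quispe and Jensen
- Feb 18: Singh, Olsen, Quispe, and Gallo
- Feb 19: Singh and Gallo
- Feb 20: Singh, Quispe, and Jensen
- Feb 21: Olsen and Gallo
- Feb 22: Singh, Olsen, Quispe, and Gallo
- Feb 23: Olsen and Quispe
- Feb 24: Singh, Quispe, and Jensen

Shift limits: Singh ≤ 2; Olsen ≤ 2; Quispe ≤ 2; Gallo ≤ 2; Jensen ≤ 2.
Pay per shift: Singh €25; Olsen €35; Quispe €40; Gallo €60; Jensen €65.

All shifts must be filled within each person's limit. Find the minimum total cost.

Feb 17 can only be covered by Quispe and Jensen, so that assignment is forced.
Feb 21 can only be covered by Olsen and Gallo, so that assignment is forced.
Picking the cheapest available baker for each shift independently would cost €360, but that ignores the shift limits.
An optimal schedule: Feb 17→Quispe+Jensen, Feb 18→Quispe, Feb 19→Singh, Feb 20→Singh, Feb 21→Olsen+Gallo, Feb 22→Gallo, Feb 23→Olsen, Feb 24→Jensen.
Total: 40 + 65 + 40 + 25 + 25 + 35 + 60 + 60 + 35 + 65 = €450.

€450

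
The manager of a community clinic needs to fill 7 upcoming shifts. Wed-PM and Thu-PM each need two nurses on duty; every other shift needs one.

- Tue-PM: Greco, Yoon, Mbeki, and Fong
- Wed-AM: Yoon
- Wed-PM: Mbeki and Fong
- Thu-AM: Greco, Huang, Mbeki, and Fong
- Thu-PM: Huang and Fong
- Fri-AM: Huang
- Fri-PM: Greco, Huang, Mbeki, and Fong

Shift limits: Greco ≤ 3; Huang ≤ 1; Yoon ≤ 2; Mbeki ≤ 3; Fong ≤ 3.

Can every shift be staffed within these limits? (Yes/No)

No

Total capacity is 12 and 9 slots are needed, so capacity alone doesn't rule it out.
Shifts {Thu-PM, Fri-AM} need 3 worker-slots in total, but the nurses available for any of those shifts (Huang and Fong) can supply at most 2 among them. So no valid schedule exists.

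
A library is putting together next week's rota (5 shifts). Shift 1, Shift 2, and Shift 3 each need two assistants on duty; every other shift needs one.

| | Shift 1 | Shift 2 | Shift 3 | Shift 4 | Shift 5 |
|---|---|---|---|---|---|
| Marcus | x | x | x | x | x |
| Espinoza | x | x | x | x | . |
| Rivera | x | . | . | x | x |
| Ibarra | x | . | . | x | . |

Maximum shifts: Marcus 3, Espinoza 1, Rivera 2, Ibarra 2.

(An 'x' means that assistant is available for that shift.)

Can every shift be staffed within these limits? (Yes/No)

No

Total capacity is 8 and 8 slots are needed, so capacity alone doesn't rule it out.
Shifts {Shift 2, Shift 3} need 4 worker-slots in total, but the assistants available for any of those shifts (Marcus and Espinoza) can supply at most 3 among them. So no valid schedule exists.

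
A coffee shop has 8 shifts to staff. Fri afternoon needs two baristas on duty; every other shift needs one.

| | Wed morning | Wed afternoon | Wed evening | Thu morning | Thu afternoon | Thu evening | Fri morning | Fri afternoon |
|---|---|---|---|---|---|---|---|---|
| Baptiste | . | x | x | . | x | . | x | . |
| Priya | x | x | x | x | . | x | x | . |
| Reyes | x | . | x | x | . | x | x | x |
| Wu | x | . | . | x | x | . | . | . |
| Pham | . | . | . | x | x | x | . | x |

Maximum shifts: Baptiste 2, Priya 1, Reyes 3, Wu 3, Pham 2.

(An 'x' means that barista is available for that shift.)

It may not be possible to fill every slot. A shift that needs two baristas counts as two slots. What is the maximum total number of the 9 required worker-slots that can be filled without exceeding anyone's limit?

9

Total capacity across all baristas is 2+1+3+3+2 = 11, and 9 slots are needed, so at most 9 can be filled.
An assignment achieving 9: Wed morning→Priya, Wed afternoon→Baptiste, Wed evening→Baptiste, Thu morning→Wu, Thu afternoon→Wu, Thu evening→Reyes, Fri morning→Reyes, Fri afternoon→Reyes+Pham.
Loads: Baptiste 2/2, Priya 1/1, Reyes 3/3, Wu 2/3, Pham 1/2.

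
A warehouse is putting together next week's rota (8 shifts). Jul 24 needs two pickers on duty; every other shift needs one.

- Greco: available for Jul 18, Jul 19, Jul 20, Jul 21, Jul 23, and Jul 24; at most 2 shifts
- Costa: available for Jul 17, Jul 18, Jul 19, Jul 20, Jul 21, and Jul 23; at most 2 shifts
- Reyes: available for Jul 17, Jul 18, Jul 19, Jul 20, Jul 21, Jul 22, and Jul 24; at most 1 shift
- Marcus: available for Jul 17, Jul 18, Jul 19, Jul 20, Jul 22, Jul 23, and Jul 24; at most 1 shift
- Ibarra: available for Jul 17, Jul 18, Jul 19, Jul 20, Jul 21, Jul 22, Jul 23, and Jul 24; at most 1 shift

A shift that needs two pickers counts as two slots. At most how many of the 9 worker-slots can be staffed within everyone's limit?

7

Total capacity across all pickers is 2+2+1+1+1 = 7, and 9 slots are needed, so at most 7 can be filled.
An assignment achieving 7: Jul 17→Costa, Jul 18→Costa, Jul 21→Greco, Jul 22→Reyes, Jul 23→Greco, Jul 24→Marcus+Ibarra.
Loads: Greco 2/2, Costa 2/2, Reyes 1/1, Marcus 1/1, Ibarra 1/1.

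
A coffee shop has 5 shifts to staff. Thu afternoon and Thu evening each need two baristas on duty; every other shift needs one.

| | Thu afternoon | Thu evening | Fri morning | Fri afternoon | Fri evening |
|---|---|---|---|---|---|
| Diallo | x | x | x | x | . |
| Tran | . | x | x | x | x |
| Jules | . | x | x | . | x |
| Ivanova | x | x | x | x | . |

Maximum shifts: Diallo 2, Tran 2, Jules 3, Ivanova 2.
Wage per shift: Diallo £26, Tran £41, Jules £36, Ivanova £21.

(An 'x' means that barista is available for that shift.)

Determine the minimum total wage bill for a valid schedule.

Thu afternoon can only be covered by Diallo and Ivanova, so that assignment is forced.
Picking the cheapest available barista for each shift independently would cost £172, but that ignores the shift limits.
An optimal schedule: Thu afternoon→Ivanova+Diallo, Thu evening→Diallo+Jules, Fri morning→Jules, Fri afternoon→Ivanova, Fri evening→Jules.
Total: 21 + 26 + 26 + 36 + 36 + 21 + 36 = £202.

£202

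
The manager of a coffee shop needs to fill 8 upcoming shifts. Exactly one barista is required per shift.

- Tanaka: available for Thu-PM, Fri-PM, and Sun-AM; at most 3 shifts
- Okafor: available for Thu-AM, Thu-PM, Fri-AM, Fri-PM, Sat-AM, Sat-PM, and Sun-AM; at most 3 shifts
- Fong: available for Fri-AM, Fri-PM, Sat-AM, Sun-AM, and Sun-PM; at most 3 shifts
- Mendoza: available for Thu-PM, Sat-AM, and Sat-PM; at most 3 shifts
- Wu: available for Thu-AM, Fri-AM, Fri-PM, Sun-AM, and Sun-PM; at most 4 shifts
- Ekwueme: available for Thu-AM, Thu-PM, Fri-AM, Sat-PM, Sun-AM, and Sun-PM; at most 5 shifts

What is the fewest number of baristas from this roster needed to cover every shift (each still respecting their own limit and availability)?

8 slots to fill and no one can take more than 5, so at least ⌈8/5⌉ = 2 baristas are needed.
Okafor and Ekwueme alone can cover everything: Thu-AM→Okafor, Thu-PM→Ekwueme, Fri-AM→Ekwueme, Fri-PM→Okafor, Sat-AM→Okafor, Sat-PM→Ekwueme, Sun-AM→Ekwueme, Sun-PM→Ekwueme.

2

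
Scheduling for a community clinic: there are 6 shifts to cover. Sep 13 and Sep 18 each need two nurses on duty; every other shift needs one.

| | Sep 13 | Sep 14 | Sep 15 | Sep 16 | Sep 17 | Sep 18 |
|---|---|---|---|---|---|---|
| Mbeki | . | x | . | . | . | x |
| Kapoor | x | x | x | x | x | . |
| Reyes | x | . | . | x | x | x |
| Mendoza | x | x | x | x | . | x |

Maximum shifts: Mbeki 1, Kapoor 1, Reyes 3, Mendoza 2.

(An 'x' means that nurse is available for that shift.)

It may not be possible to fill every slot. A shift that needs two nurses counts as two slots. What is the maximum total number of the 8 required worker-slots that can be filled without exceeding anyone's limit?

7

Total capacity across all nurses is 1+1+3+2 = 7, and 8 slots are needed, so at most 7 can be filled.
An assignment achieving 7: Sep 13→Reyes+Mendoza, Sep 14→Mbeki, Sep 15→Kapoor, Sep 16→Reyes, Sep 17→Reyes, Sep 18→Mendoza.
Loads: Mbeki 1/1, Kapoor 1/1, Reyes 3/3, Mendoza 2/2.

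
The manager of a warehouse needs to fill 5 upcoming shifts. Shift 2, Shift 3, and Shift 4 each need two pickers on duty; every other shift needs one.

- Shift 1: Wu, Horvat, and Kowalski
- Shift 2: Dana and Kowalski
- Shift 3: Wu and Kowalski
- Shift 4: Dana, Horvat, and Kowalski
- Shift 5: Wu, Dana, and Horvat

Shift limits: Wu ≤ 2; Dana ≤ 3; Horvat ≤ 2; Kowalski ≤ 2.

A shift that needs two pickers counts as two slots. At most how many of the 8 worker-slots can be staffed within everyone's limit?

Total capacity across all pickers is 2+3+2+2 = 9, and 8 slots are needed, so at most 8 can be filled.
An assignment achieving 8: Shift 1→Wu, Shift 2→Dana+Kowalski, Shift 3→Wu+Kowalski, Shift 4→Dana+Horvat, Shift 5→Dana.
Loads: Wu 2/2, Dana 3/3, Horvat 1/2, Kowalski 2/2.

8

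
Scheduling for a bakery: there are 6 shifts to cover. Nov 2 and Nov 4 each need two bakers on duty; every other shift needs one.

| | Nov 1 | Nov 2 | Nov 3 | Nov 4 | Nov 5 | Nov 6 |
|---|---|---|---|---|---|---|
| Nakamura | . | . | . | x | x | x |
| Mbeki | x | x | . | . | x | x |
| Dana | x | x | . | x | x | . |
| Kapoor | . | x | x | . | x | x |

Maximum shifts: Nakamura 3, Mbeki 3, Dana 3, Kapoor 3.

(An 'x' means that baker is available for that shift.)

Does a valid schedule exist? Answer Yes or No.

Yes

Nov 3 can only be covered by Kapoor, so that assignment is forced.
Nov 4 can only be covered by Nakamura and Dana, so that assignment is forced.
One valid schedule: Nov 1→Mbeki, Nov 2→Mbeki+Dana, Nov 3→Kapoor, Nov 4→Nakamura+Dana, Nov 5→Nakamura, Nov 6→Nakamura.
Loads: Nakamura 3/3, Mbeki 2/3, Dana 2/3, Kapoor 1/3 — all within limits.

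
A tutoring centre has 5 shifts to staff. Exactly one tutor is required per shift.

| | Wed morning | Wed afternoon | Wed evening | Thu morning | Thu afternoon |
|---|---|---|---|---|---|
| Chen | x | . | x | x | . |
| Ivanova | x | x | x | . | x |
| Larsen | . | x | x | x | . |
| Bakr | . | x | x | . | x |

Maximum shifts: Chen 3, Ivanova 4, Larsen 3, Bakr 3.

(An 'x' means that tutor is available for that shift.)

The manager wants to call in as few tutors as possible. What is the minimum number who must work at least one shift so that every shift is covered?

2

5 slots to fill and no one can take more than 4, so at least ⌈5/4⌉ = 2 tutors are needed.
Chen and Ivanova alone can cover everything: Wed morning→Chen, Wed afternoon→Ivanova, Wed evening→Chen, Thu morning→Chen, Thu afternoon→Ivanova.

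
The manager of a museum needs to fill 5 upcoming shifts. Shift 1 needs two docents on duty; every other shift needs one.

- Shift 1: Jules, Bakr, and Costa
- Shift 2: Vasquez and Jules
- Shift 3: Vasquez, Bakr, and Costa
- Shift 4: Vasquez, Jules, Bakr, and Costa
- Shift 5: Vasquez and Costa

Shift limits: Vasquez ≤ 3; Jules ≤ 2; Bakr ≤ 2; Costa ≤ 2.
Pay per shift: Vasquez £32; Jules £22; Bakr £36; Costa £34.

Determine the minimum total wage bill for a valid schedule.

Picking the cheapest available docent for each shift independently would cost £164, but that ignores the shift limits.
An optimal schedule: Shift 1→Jules+Costa, Shift 2→Jules, Shift 3→Vasquez, Shift 4→Vasquez, Shift 5→Vasquez.
Total: 22 + 34 + 22 + 32 + 32 + 32 = £174.

£174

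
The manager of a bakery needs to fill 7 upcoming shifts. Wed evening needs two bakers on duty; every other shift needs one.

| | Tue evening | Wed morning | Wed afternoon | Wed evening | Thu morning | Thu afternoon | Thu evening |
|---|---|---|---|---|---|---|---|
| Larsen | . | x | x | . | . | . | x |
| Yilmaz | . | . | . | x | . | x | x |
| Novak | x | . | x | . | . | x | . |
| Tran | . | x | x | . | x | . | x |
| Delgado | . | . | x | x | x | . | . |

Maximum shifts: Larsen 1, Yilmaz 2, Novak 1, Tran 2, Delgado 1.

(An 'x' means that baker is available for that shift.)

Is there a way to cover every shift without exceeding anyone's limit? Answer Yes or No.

Total capacity is 1+2+1+2+1 = 7 but 8 worker-slots are needed — infeasible.

No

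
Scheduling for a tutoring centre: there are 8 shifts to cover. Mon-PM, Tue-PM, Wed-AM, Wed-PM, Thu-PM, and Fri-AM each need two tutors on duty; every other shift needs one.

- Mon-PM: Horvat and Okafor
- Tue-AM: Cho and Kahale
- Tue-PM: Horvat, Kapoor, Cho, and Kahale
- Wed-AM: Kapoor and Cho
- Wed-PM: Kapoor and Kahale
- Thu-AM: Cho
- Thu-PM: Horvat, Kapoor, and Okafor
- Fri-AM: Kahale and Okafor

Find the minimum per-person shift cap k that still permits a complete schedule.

With 5 tutors and 14 worker-slots to fill, someone must work at least ⌈14/5⌉ = 3 shifts, so k ≥ 3.
k = 3 works: Mon-PM→Horvat+Okafor, Tue-AM→Cho, Tue-PM→Horvat+Kahale, Wed-AM→Kapoor+Cho, Wed-PM→Kapoor+Kahale, Thu-AM→Cho, Thu-PM→Horvat+Kapoor, Fri-AM→Kahale+Okafor.
Loads: Horvat 3, Kapoor 3, Cho 3, Kahale 3, Okafor 2 — all ≤ 3.

3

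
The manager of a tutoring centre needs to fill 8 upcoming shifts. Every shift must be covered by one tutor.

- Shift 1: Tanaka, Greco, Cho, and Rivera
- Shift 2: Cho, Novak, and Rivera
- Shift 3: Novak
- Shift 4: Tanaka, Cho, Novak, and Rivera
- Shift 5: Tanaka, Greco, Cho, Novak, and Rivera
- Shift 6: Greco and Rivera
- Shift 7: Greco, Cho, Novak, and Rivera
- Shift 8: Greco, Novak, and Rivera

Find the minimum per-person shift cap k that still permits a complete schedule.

2

With 5 tutors and 8 worker-slots to fill, someone must work at least ⌈8/5⌉ = 2 shifts, so k ≥ 2.
k = 2 works: Shift 1→Tanaka, Shift 2→Cho, Shift 3→Novak, Shift 4→Tanaka, Shift 5→Novak, Shift 6→Greco, Shift 7→Cho, Shift 8→Greco.
Loads: Tanaka 2, Greco 2, Cho 2, Novak 2, Rivera 0 — all ≤ 2.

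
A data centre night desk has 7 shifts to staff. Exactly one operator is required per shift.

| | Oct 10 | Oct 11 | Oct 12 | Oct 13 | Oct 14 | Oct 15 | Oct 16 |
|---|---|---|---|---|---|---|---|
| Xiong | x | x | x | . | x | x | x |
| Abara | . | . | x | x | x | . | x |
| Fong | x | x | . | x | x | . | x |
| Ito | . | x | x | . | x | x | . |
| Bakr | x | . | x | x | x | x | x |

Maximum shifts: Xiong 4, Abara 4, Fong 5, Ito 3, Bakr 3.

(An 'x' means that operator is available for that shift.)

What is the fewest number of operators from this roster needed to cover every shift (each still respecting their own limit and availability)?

7 slots to fill and no one can take more than 5, so at least ⌈7/5⌉ = 2 operators are needed.
Xiong and Abara alone can cover everything: Oct 10→Xiong, Oct 11→Xiong, Oct 12→Xiong, Oct 13→Abara, Oct 14→Abara, Oct 15→Xiong, Oct 16→Abara.

2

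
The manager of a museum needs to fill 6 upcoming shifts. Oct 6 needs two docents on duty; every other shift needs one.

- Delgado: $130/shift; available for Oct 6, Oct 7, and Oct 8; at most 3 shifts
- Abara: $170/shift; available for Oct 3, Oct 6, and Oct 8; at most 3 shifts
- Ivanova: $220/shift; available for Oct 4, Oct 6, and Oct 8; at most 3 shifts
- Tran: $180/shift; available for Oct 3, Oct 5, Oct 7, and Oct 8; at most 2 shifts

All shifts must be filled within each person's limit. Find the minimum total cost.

$1130

Oct 4 can only be covered by Ivanova, so that assignment is forced.
Oct 5 can only be covered by Tran, so that assignment is forced.
Picking the cheapest available docent for each shift independently would cost $1130, and that bound is achievable.
An optimal schedule: Oct 3→Abara, Oct 4→Ivanova, Oct 5→Tran, Oct 6→Delgado+Abara, Oct 7→Delgado, Oct 8→Delgado.
Total: 170 + 220 + 180 + 130 + 170 + 130 + 130 = $1130.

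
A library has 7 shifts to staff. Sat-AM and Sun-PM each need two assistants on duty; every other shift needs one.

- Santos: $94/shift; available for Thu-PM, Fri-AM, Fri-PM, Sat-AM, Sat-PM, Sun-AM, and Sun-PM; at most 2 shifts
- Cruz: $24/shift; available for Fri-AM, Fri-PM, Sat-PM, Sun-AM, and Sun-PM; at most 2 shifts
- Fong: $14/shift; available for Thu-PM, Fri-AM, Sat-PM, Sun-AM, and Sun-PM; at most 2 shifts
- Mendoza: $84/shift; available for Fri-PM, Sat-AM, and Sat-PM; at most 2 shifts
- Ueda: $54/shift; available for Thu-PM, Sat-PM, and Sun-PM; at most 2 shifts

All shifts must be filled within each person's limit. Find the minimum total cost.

$446

Sat-AM can only be covered by Santos and Mendoza, so that assignment is forced.
Picking the cheapest available assistant for each shift independently would cost $296, but that ignores the shift limits.
An optimal schedule: Thu-PM→Fong, Fri-AM→Fong, Fri-PM→Mendoza, Sat-AM→Mendoza+Santos, Sat-PM→Ueda, Sun-AM→Cruz, Sun-PM→Cruz+Ueda.
Total: 14 + 14 + 84 + 84 + 94 + 54 + 24 + 24 + 54 = $446.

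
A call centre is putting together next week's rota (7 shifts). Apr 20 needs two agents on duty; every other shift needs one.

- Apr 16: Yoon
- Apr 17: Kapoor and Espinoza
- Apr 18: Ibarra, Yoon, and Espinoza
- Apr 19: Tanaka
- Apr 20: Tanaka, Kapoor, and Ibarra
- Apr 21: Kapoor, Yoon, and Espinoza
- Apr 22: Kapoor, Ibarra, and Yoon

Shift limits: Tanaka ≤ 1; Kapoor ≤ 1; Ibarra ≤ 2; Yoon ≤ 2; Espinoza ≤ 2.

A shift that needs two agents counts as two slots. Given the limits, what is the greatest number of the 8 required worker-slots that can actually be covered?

8

Total capacity across all agents is 1+1+2+2+2 = 8, and 8 slots are needed, so at most 8 can be filled.
An assignment achieving 8: Apr 16→Yoon, Apr 17→Espinoza, Apr 18→Ibarra, Apr 19→Tanaka, Apr 20→Kapoor+Ibarra, Apr 21→Espinoza, Apr 22→Yoon.
Loads: Tanaka 1/1, Kapoor 1/1, Ibarra 2/2, Yoon 2/2, Espinoza 2/2.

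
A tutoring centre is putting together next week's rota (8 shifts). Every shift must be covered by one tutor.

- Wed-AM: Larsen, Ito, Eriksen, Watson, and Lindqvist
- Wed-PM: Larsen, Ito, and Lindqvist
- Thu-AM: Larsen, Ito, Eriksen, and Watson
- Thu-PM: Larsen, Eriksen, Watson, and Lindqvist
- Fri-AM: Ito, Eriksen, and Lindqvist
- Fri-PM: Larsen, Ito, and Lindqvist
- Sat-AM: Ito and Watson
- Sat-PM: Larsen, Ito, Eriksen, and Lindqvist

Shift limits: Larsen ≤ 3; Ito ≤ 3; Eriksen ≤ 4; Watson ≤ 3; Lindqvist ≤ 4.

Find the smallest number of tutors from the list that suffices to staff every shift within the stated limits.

8 slots to fill and no one can take more than 4, so at least ⌈8/4⌉ = 2 tutors are needed.
No set of 2 tutors can cover every shift (each such set leaves at least one shift with no one available or exceeds a cap).
Larsen, Ito, and Eriksen alone can cover everything: Wed-AM→Ito, Wed-PM→Larsen, Thu-AM→Eriksen, Thu-PM→Larsen, Fri-AM→Ito, Fri-PM→Larsen, Sat-AM→Ito, Sat-PM→Eriksen.

3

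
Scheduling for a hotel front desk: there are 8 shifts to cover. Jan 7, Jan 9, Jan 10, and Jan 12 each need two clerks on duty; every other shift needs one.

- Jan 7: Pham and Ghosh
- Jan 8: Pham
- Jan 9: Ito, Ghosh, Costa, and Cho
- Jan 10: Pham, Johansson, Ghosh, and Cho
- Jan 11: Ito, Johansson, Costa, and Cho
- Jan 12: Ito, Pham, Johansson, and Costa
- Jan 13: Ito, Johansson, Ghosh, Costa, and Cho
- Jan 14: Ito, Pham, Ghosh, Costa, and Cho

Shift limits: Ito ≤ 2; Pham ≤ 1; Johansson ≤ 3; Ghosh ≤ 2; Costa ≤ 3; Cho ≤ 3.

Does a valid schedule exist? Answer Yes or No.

No

Total capacity is 14 and 12 slots are needed, so capacity alone doesn't rule it out.
Shifts {Jan 7, Jan 8} need 3 worker-slots in total, but the clerks available for any of those shifts (Pham and Ghosh) can supply at most 2 among them. So no valid schedule exists.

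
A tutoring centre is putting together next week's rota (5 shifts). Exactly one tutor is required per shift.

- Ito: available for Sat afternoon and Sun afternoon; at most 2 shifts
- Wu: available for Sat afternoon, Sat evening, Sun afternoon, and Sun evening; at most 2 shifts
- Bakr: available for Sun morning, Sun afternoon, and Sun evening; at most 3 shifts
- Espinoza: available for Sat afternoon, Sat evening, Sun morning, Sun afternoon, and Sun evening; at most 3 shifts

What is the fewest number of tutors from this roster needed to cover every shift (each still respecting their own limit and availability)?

2

5 slots to fill and no one can take more than 3, so at least ⌈5/3⌉ = 2 tutors are needed.
Ito and Espinoza alone can cover everything: Sat afternoon→Ito, Sat evening→Espinoza, Sun morning→Espinoza, Sun afternoon→Ito, Sun evening→Espinoza.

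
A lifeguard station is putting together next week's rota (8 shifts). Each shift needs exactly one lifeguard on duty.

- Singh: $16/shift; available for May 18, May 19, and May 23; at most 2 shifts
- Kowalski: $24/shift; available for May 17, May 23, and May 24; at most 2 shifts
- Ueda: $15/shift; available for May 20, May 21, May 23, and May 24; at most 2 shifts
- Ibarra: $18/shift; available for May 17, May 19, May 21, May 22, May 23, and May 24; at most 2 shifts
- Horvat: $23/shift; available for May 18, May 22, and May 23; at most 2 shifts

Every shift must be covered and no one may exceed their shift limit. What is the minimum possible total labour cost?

May 20 can only be covered by Ueda, so that assignment is forced.
Picking the cheapest available lifeguard for each shift independently would cost $128, but that ignores the shift limits.
An optimal schedule: May 17→Ibarra, May 18→Singh, May 19→Singh, May 20→Ueda, May 21→Ueda, May 22→Horvat, May 23→Horvat, May 24→Ibarra.
Total: 18 + 16 + 16 + 15 + 15 + 23 + 23 + 18 = $144.

$144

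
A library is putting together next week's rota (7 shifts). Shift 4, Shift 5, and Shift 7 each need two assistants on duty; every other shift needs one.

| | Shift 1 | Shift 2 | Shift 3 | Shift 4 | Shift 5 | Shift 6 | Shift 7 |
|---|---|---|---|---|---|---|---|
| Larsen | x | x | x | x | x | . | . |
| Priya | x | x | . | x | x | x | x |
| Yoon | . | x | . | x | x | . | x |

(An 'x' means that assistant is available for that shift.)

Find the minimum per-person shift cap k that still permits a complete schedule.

4

With 3 assistants and 10 worker-slots to fill, someone must work at least ⌈10/3⌉ = 4 shifts, so k ≥ 4.
k = 4 works: Shift 1→Larsen, Shift 2→Larsen, Shift 3→Larsen, Shift 4→Larsen+Priya, Shift 5→Priya+Yoon, Shift 6→Priya, Shift 7→Priya+Yoon.
Loads: Larsen 4, Priya 4, Yoon 2 — all ≤ 4.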